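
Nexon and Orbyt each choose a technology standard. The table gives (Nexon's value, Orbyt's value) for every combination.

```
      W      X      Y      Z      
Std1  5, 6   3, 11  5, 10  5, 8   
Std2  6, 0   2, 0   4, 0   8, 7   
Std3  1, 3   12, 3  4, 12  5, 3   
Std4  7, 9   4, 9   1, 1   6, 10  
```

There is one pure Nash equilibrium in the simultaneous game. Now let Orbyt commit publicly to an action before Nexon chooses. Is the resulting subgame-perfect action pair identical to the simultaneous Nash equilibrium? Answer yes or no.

no

Solve by backward induction (Orbyt leads).
- W → Nexon plays Std4 (best of 5, 6, 1, 7); Orbyt gets 9.
- X → Nexon plays Std3 (best of 3, 2, 12, 4); Orbyt gets 3.
- Y → Nexon plays Std1 (best of 5, 4, 4, 1); Orbyt gets 10.
- Z → Nexon plays Std2 (best of 5, 8, 5, 6); Orbyt gets 7.
Among 9, 3, 10, 7, the best is 10 at Y. Subgame-perfect outcome: (Std1, Y) with payoffs (5, 10).
Under simultaneous play:
Nexon's best replies: W→Std4; X→Std3; Y→Std1; Z→Std2.
Orbyt's best replies: Std1→X; Std2→Z; Std3→Y; Std4→Z.
Only (Std2, Z) has each player best-responding; Nash payoffs (8, 7).
Sequential outcome (Std1, Y) differs from the Nash profile (Std2, Z).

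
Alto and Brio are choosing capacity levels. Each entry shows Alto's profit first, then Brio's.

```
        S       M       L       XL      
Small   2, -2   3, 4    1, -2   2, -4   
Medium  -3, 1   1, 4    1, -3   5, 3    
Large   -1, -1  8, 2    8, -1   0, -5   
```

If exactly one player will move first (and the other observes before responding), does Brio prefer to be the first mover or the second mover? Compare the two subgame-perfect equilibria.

first

If Alto leads: Brio's best replies are Small→M, Medium→M, Large→M; Alto's induced payoffs 3, 1, 8; outcome (Large, M), payoffs (8, 2).
If Brio leads: Alto's best replies are S→Small, M→Large, L→Large, XL→Medium; Brio's induced payoffs -2, 2, -1, 3; outcome (Medium, XL), payoffs (5, 3).
Brio gets 3 moving first and 2 moving second, so Brio prefers to move first.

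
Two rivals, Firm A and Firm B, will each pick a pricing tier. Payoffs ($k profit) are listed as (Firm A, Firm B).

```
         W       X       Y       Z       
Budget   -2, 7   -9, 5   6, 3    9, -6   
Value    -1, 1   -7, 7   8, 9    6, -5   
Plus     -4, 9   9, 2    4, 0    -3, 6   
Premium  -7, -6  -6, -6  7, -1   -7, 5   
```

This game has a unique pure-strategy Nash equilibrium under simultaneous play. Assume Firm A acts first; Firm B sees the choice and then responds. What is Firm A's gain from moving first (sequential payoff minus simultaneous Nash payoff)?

0

Backward induction with Firm A moving first.
- Budget → Firm B plays W (best of 7, 5, 3, -6); Firm A gets -2.
- Value → Firm B plays Y (best of 1, 7, 9, -5); Firm A gets 8.
- Plus → Firm B plays W (best of 9, 2, 0, 6); Firm A gets -4.
- Premium → Firm B plays Z (best of -6, -6, -1, 5); Firm A gets -7.
Firm A's induced payoffs are -2, 8, -4, -7, so Firm A commits to Value. Subgame-perfect outcome: (Value, Y) with payoffs (8, 9).
For the simultaneous game, intersect best replies.
Firm A's best replies: W→Value; X→Plus; Y→Value; Z→Budget.
Firm B's best replies: Budget→W; Value→Y; Plus→W; Premium→Z.
The unique mutual best reply is (Value, Y), giving (8, 9).
Firm A's commitment gain: 8 − 8 = 0.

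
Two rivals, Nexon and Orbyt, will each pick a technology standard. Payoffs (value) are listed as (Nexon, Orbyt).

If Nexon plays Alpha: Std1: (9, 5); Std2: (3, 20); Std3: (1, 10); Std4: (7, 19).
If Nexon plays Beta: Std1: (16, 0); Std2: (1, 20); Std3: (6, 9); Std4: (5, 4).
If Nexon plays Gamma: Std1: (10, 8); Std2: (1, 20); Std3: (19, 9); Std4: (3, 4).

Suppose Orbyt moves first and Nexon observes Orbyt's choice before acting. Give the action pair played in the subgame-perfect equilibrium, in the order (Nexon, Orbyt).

Nexon best-responds to each possible Orbyt move:
- Std1 → Nexon plays Beta (best of 9, 16, 10); Orbyt gets 0.
- Std2 → Nexon plays Alpha (best of 3, 1, 1); Orbyt gets 20.
- Std3 → Nexon plays Gamma (best of 1, 6, 19); Orbyt gets 9.
- Std4 → Nexon plays Alpha (best of 7, 5, 3); Orbyt gets 19.
Maximizing over 0, 20, 9, 19, Orbyt chooses Std2. Subgame-perfect outcome: (Alpha, Std2) with payoffs (3, 20).

(Alpha, Std2)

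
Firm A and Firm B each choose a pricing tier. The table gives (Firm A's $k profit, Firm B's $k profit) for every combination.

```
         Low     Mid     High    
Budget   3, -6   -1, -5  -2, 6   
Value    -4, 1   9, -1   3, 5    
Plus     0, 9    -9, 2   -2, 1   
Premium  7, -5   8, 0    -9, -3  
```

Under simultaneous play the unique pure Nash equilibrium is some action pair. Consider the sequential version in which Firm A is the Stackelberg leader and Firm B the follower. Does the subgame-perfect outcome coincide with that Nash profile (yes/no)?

no

Solve by backward induction (Firm A leads).
- Budget: BR = High, leader payoff -2.
- Value: BR = High, leader payoff 3.
- Plus: BR = Low, leader payoff 0.
- Premium: BR = Mid, leader payoff 8.
Among -2, 3, 0, 8, the best is 8 at Premium. Subgame-perfect outcome: (Premium, Mid) with payoffs (8, 0).
For the simultaneous game, intersect best replies.
Firm A's best replies: Low→Premium; Mid→Value; High→Value.
Firm B's best replies: Budget→High; Value→High; Plus→Low; Premium→Mid.
The unique mutual best reply is (Value, High), giving (3, 5).
Sequential outcome (Premium, Mid) differs from the Nash profile (Value, High).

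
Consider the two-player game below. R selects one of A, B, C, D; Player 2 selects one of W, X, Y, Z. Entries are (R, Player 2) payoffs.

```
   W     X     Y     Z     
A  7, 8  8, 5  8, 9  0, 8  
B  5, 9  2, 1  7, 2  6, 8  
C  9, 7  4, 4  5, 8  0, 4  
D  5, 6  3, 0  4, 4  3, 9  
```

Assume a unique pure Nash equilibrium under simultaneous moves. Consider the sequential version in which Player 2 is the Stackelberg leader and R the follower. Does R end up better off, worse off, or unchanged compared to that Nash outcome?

Work backward from R's decision.
- W → R plays C (best of 7, 5, 9, 5); Player 2 gets 7.
- X → R plays A (best of 8, 2, 4, 3); Player 2 gets 5.
- Y → R plays A (best of 8, 7, 5, 4); Player 2 gets 9.
- Z → R plays B (best of 0, 6, 0, 3); Player 2 gets 8.
Maximizing over 7, 5, 9, 8, Player 2 chooses Y. Subgame-perfect outcome: (A, Y) with payoffs (8, 9).
Now find the simultaneous Nash equilibrium.
R's best replies: W→C; X→A; Y→A; Z→B.
Player 2's best replies: A→Y; B→W; C→Y; D→Z.
The unique mutual best reply is (A, Y), giving (8, 9).
R earns 8 sequentially versus 8 at the Nash outcome: unchanged.

unchanged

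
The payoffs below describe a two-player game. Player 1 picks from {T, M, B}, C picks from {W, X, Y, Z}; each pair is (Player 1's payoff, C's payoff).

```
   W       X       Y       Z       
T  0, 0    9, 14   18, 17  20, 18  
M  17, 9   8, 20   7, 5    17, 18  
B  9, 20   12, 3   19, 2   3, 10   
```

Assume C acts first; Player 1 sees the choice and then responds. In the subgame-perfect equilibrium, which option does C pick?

Z

Solve by backward induction (C leads).
- W: Player 1 compares 0, 17, 9 and picks M; C would get 9.
- X: Player 1 compares 9, 8, 12 and picks B; C would get 3.
- Y: Player 1 compares 18, 7, 19 and picks B; C would get 2.
- Z: Player 1 compares 20, 17, 3 and picks T; C would get 18.
C's induced payoffs are 9, 3, 2, 18, so C commits to Z. Subgame-perfect outcome: (T, Z) with payoffs (20, 18).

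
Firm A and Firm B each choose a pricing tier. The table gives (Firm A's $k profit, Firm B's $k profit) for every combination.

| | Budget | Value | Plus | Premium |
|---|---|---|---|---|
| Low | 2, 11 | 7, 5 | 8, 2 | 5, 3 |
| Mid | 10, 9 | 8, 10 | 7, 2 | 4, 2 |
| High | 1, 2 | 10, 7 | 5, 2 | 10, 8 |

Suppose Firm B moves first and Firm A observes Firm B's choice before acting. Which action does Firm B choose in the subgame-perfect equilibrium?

Firm A best-responds to each possible Firm B move:
- Budget → Firm A plays Mid (best of 2, 10, 1); Firm B gets 9.
- Value → Firm A plays High (best of 7, 8, 10); Firm B gets 7.
- Plus → Firm A plays Low (best of 8, 7, 5); Firm B gets 2.
- Premium → Firm A plays High (best of 5, 4, 10); Firm B gets 8.
Among 9, 7, 2, 8, the best is 9 at Budget. Subgame-perfect outcome: (Mid, Budget) with payoffs (10, 9).

Budget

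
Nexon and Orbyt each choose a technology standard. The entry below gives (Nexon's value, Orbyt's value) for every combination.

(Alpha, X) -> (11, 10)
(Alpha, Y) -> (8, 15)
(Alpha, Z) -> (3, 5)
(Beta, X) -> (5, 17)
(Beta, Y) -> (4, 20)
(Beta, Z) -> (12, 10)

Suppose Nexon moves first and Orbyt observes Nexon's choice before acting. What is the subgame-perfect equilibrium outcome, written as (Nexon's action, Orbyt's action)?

(Alpha, Y)

Orbyt best-responds to each possible Nexon move:
- Alpha: BR = Y, leader payoff 8.
- Beta: BR = Y, leader payoff 4.
Nexon's induced payoffs are 8, 4, so Nexon commits to Alpha. Subgame-perfect outcome: (Alpha, Y) with payoffs (8, 15).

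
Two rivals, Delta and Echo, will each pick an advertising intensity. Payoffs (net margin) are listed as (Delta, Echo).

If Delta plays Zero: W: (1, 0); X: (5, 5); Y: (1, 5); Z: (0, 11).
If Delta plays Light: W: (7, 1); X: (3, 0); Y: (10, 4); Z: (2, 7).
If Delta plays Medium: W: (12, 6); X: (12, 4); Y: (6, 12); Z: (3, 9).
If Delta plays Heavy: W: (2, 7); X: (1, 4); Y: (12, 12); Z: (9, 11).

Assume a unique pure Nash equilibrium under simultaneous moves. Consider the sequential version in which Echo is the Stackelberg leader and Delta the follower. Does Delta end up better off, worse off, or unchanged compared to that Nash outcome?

Solve by backward induction (Echo leads).
- W → Delta plays Medium (best of 1, 7, 12, 2); Echo gets 6.
- X → Delta plays Medium (best of 5, 3, 12, 1); Echo gets 4.
- Y → Delta plays Heavy (best of 1, 10, 6, 12); Echo gets 12.
- Z → Delta plays Heavy (best of 0, 2, 3, 9); Echo gets 11.
Echo's induced payoffs are 6, 4, 12, 11, so Echo commits to Y. Subgame-perfect outcome: (Heavy, Y) with payoffs (12, 12).
Now find the simultaneous Nash equilibrium.
Delta's best replies: W→Medium; X→Medium; Y→Heavy; Z→Heavy.
Echo's best replies: Zero→Z; Light→Z; Medium→Y; Heavy→Y.
The unique mutual best reply is (Heavy, Y), giving (12, 12).
Delta earns 12 sequentially versus 12 at the Nash outcome: unchanged.

unchanged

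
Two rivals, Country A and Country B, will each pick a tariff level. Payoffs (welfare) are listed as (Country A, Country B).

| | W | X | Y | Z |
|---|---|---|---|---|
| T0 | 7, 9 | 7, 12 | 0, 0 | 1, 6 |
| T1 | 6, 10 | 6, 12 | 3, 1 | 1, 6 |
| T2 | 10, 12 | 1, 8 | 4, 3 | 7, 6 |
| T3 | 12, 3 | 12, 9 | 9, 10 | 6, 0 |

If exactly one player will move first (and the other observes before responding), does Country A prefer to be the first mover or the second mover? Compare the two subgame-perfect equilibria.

If Country A leads: Country B's best replies are T0→X, T1→X, T2→W, T3→Y; Country A's induced payoffs 7, 6, 10, 9; outcome (T2, W), payoffs (10, 12).
If Country B leads: Country A's best replies are W→T3, X→T3, Y→T3, Z→T2; Country B's induced payoffs 3, 9, 10, 6; outcome (T3, Y), payoffs (9, 10).
Country A gets 10 moving first and 9 moving second, so Country A prefers to move first.

first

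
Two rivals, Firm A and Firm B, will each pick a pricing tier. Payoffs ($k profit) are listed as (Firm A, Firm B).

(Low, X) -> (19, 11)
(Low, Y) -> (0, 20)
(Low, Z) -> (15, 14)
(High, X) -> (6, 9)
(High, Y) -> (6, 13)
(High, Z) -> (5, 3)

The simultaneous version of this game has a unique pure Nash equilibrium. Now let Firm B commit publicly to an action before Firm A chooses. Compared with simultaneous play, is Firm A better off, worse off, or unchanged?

better off

Solve by backward induction (Firm B leads).
- X: Firm A compares 19, 6 and picks Low; Firm B would get 11.
- Y: Firm A compares 0, 6 and picks High; Firm B would get 13.
- Z: Firm A compares 15, 5 and picks Low; Firm B would get 14.
Maximizing over 11, 13, 14, Firm B chooses Z. Subgame-perfect outcome: (Low, Z) with payoffs (15, 14).
For the simultaneous game, intersect best replies.
Firm A's best replies: X→Low; Y→High; Z→Low.
Firm B's best replies: Low→Y; High→Y.
The unique mutual best reply is (High, Y), giving (6, 13).
Firm A earns 15 sequentially versus 6 at the Nash outcome: better off.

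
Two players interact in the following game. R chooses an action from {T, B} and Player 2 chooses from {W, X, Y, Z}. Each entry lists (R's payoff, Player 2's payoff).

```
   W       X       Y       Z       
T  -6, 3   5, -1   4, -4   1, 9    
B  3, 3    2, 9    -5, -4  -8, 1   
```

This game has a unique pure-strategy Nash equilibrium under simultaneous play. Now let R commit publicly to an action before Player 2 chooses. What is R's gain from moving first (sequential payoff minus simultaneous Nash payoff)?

Solve by backward induction (R leads).
- T: Player 2 compares 3, -1, -4, 9 and picks Z; R would get 1.
- B: Player 2 compares 3, 9, -4, 1 and picks X; R would get 2.
R's induced payoffs are 1, 2, so R commits to B. Subgame-perfect outcome: (B, X) with payoffs (2, 9).
Under simultaneous play:
R's best replies: W→B; X→T; Y→T; Z→T.
Player 2's best replies: T→Z; B→X.
Only (T, Z) has each player best-responding; Nash payoffs (1, 9).
R's commitment gain: 2 − 1 = 1.

1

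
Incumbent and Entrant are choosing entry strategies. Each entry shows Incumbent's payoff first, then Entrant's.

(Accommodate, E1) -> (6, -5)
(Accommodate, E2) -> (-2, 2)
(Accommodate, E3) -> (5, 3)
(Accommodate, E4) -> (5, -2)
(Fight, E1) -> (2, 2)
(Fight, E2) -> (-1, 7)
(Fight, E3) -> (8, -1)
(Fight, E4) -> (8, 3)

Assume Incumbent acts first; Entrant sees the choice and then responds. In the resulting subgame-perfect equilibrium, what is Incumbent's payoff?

5

Backward induction with Incumbent moving first.
- Accommodate → Entrant plays E3 (best of -5, 2, 3, -2); Incumbent gets 5.
- Fight → Entrant plays E2 (best of 2, 7, -1, 3); Incumbent gets -1.
Among 5, -1, the best is 5 at Accommodate. Subgame-perfect outcome: (Accommodate, E3) with payoffs (5, 3).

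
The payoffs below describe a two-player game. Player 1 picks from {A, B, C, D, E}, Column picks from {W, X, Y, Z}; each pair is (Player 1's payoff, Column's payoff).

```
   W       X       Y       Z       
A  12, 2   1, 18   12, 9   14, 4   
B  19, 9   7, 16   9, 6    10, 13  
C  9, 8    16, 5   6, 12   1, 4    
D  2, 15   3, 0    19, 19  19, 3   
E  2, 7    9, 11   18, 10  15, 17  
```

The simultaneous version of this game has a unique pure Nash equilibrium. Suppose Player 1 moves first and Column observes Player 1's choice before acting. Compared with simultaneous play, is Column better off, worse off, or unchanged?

Work backward from Column's decision.
- A: Column compares 2, 18, 9, 4 and picks X; Player 1 would get 1.
- B: Column compares 9, 16, 6, 13 and picks X; Player 1 would get 7.
- C: Column compares 8, 5, 12, 4 and picks Y; Player 1 would get 6.
- D: Column compares 15, 0, 19, 3 and picks Y; Player 1 would get 19.
- E: Column compares 7, 11, 10, 17 and picks Z; Player 1 would get 15.
Among 1, 7, 6, 19, 15, the best is 19 at D. Subgame-perfect outcome: (D, Y) with payoffs (19, 19).
Under simultaneous play:
Player 1's best replies: W→B; X→C; Y→D; Z→D.
Column's best replies: A→X; B→X; C→Y; D→Y; E→Z.
Only (D, Y) has each player best-responding; Nash payoffs (19, 19).
Column earns 19 sequentially versus 19 at the Nash outcome: unchanged.

unchanged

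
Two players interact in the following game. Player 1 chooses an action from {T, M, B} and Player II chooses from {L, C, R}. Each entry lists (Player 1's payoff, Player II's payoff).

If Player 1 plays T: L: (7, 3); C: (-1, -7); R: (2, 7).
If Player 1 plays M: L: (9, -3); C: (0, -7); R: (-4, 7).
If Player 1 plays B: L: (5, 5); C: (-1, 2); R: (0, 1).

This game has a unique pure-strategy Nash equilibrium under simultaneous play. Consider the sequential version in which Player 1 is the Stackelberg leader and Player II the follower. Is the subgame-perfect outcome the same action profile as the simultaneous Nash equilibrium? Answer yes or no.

Work backward from Player II's decision.
- T: BR = R, leader payoff 2.
- M: BR = R, leader payoff -4.
- B: BR = L, leader payoff 5.
Player 1's induced payoffs are 2, -4, 5, so Player 1 commits to B. Subgame-perfect outcome: (B, L) with payoffs (5, 5).
Now find the simultaneous Nash equilibrium.
Player 1's best replies: L→M; C→M; R→T.
Player II's best replies: T→R; M→R; B→L.
Only (T, R) has each player best-responding; Nash payoffs (2, 7).
Sequential outcome (B, L) differs from the Nash profile (T, R).

no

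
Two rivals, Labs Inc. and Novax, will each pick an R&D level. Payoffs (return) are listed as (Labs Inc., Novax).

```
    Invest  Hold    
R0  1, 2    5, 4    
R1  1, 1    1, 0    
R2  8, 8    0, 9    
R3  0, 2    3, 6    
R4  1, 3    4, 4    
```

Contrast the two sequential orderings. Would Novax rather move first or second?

first

If Labs Inc. leads: Novax's best replies are R0→Hold, R1→Invest, R2→Hold, R3→Hold, R4→Hold; Labs Inc.'s induced payoffs 5, 1, 0, 3, 4; outcome (R0, Hold), payoffs (5, 4).
If Novax leads: Labs Inc.'s best replies are Invest→R2, Hold→R0; Novax's induced payoffs 8, 4; outcome (R2, Invest), payoffs (8, 8).
Novax gets 8 moving first and 4 moving second, so Novax prefers to move first.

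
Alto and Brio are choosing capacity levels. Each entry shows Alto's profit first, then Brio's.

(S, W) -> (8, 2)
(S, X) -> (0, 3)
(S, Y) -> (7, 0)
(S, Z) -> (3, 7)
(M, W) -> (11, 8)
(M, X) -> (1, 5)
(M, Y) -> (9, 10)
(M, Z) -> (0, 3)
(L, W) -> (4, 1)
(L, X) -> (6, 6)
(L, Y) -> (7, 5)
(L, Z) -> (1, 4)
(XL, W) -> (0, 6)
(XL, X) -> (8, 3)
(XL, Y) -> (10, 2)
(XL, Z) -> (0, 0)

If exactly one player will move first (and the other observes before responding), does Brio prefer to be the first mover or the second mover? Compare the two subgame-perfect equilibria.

If Alto leads: Brio's best replies are S→Z, M→Y, L→X, XL→W; Alto's induced payoffs 3, 9, 6, 0; outcome (M, Y), payoffs (9, 10).
If Brio leads: Alto's best replies are W→M, X→XL, Y→XL, Z→S; Brio's induced payoffs 8, 3, 2, 7; outcome (M, W), payoffs (11, 8).
Brio gets 8 moving first and 10 moving second, so Brio prefers to move second.

second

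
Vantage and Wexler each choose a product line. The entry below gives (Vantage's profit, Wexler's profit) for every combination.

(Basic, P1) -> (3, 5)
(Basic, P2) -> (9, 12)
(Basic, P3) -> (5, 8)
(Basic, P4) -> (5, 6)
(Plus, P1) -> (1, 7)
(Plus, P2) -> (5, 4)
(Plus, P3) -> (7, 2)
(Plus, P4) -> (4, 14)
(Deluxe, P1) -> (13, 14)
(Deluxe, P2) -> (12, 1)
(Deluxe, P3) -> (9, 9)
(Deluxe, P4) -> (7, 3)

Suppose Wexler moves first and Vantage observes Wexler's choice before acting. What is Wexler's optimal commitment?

Work backward from Vantage's decision.
- P1 → Vantage plays Deluxe (best of 3, 1, 13); Wexler gets 14.
- P2 → Vantage plays Deluxe (best of 9, 5, 12); Wexler gets 1.
- P3 → Vantage plays Deluxe (best of 5, 7, 9); Wexler gets 9.
- P4 → Vantage plays Deluxe (best of 5, 4, 7); Wexler gets 3.
Wexler's induced payoffs are 14, 1, 9, 3, so Wexler commits to P1. Subgame-perfect outcome: (Deluxe, P1) with payoffs (13, 14).

P1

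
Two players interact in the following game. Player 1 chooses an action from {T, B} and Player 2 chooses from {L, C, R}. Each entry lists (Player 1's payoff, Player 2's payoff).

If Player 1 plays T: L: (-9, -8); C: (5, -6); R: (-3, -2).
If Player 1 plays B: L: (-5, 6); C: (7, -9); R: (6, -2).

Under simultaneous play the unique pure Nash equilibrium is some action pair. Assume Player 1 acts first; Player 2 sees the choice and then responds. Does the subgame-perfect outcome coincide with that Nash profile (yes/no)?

Solve by backward induction (Player 1 leads).
- T: BR = R, leader payoff -3.
- B: BR = L, leader payoff -5.
Among -3, -5, the best is -3 at T. Subgame-perfect outcome: (T, R) with payoffs (-3, -2).
For the simultaneous game, intersect best replies.
Player 1's best replies: L→B; C→B; R→B.
Player 2's best replies: T→R; B→L.
Only (B, L) has each player best-responding; Nash payoffs (-5, 6).
Sequential outcome (T, R) differs from the Nash profile (B, L).

no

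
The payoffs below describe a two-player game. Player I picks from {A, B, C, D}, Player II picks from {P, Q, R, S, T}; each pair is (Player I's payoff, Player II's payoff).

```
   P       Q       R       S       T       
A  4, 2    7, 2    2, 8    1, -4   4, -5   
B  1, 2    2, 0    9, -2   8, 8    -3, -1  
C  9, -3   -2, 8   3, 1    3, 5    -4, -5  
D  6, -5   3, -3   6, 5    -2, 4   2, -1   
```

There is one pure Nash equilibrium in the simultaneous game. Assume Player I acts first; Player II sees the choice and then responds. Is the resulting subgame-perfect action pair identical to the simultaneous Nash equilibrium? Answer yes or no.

Player II best-responds to each possible Player I move:
- A: Player II compares 2, 2, 8, -4, -5 and picks R; Player I would get 2.
- B: Player II compares 2, 0, -2, 8, -1 and picks S; Player I would get 8.
- C: Player II compares -3, 8, 1, 5, -5 and picks Q; Player I would get -2.
- D: Player II compares -5, -3, 5, 4, -1 and picks R; Player I would get 6.
Maximizing over 2, 8, -2, 6, Player I chooses B. Subgame-perfect outcome: (B, S) with payoffs (8, 8).
Now find the simultaneous Nash equilibrium.
Player I's best replies: P→C; Q→A; R→B; S→B; T→A.
Player II's best replies: A→R; B→S; C→Q; D→R.
Only (B, S) has each player best-responding; Nash payoffs (8, 8).
Sequential outcome (B, S) coincides with the Nash profile (B, S).

yes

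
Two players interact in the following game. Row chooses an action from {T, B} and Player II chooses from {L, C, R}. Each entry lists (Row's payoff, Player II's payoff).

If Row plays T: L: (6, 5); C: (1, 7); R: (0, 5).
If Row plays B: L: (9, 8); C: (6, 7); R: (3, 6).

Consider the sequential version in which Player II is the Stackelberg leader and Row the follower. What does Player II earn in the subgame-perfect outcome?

8

Row best-responds to each possible Player II move:
- L: BR = B, leader payoff 8.
- C: BR = B, leader payoff 7.
- R: BR = B, leader payoff 6.
Among 8, 7, 6, the best is 8 at L. Subgame-perfect outcome: (B, L) with payoffs (9, 8).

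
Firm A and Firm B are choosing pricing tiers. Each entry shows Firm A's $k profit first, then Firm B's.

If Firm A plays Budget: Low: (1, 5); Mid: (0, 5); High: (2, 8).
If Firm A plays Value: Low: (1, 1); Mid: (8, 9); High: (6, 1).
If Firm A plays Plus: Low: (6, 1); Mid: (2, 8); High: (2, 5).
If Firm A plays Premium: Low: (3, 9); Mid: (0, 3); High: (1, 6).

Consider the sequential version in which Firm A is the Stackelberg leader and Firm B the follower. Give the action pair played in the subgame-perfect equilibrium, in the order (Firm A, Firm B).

Solve by backward induction (Firm A leads).
- Budget: BR = High, leader payoff 2.
- Value: BR = Mid, leader payoff 8.
- Plus: BR = Mid, leader payoff 2.
- Premium: BR = Low, leader payoff 3.
Maximizing over 2, 8, 2, 3, Firm A chooses Value. Subgame-perfect outcome: (Value, Mid) with payoffs (8, 9).

(Value, Mid)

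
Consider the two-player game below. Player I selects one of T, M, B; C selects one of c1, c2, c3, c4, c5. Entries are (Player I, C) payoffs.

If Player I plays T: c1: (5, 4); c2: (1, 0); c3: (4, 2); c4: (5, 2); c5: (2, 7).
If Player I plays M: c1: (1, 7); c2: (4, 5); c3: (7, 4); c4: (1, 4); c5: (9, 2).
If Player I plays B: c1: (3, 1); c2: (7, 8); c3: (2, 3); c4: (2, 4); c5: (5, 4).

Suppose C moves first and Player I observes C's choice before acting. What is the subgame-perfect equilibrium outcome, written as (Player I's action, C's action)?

Solve by backward induction (C leads).
- c1: BR = T, leader payoff 4.
- c2: BR = B, leader payoff 8.
- c3: BR = M, leader payoff 4.
- c4: BR = T, leader payoff 2.
- c5: BR = M, leader payoff 2.
C's induced payoffs are 4, 8, 4, 2, 2, so C commits to c2. Subgame-perfect outcome: (B, c2) with payoffs (7, 8).

(B, c2)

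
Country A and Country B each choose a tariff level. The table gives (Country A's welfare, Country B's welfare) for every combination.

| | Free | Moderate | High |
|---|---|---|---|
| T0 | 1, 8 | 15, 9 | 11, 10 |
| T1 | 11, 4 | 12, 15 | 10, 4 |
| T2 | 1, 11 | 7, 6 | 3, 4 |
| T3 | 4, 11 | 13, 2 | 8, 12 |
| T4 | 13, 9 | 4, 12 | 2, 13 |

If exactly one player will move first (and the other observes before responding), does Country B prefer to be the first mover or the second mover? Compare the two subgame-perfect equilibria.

second

If Country A leads: Country B's best replies are T0→High, T1→Moderate, T2→Free, T3→High, T4→High; Country A's induced payoffs 11, 12, 1, 8, 2; outcome (T1, Moderate), payoffs (12, 15).
If Country B leads: Country A's best replies are Free→T4, Moderate→T0, High→T0; Country B's induced payoffs 9, 9, 10; outcome (T0, High), payoffs (11, 10).
Country B gets 10 moving first and 15 moving second, so Country B prefers to move second.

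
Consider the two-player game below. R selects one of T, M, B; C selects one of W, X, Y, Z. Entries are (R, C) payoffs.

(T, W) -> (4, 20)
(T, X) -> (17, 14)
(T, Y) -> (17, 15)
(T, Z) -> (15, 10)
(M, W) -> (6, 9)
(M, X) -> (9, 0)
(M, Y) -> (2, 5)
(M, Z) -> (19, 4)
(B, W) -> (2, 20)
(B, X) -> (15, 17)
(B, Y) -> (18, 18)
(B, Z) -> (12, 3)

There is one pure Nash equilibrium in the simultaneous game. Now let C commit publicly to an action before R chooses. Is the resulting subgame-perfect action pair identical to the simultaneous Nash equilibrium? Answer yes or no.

R best-responds to each possible C move:
- W → R plays M (best of 4, 6, 2); C gets 9.
- X → R plays T (best of 17, 9, 15); C gets 14.
- Y → R plays B (best of 17, 2, 18); C gets 18.
- Z → R plays M (best of 15, 19, 12); C gets 4.
Maximizing over 9, 14, 18, 4, C chooses Y. Subgame-perfect outcome: (B, Y) with payoffs (18, 18).
For the simultaneous game, intersect best replies.
R's best replies: W→M; X→T; Y→B; Z→M.
C's best replies: T→W; M→W; B→W.
Only (M, W) has each player best-responding; Nash payoffs (6, 9).
Sequential outcome (B, Y) differs from the Nash profile (M, W).

no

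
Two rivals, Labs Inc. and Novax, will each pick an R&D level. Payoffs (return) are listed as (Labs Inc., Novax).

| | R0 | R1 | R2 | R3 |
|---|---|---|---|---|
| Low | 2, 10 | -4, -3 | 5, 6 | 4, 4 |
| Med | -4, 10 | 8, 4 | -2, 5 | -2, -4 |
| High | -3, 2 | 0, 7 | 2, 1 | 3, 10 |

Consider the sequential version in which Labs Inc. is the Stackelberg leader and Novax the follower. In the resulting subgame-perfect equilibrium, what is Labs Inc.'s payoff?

Work backward from Novax's decision.
- Low: Novax compares 10, -3, 6, 4 and picks R0; Labs Inc. would get 2.
- Med: Novax compares 10, 4, 5, -4 and picks R0; Labs Inc. would get -4.
- High: Novax compares 2, 7, 1, 10 and picks R3; Labs Inc. would get 3.
Among 2, -4, 3, the best is 3 at High. Subgame-perfect outcome: (High, R3) with payoffs (3, 10).

3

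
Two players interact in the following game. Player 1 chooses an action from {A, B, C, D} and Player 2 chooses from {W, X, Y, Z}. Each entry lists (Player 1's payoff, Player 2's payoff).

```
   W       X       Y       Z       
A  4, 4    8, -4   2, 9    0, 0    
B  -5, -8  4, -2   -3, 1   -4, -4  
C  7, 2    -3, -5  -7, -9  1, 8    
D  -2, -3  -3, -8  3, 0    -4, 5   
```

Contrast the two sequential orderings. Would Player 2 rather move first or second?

second

If Player 1 leads: Player 2's best replies are A→Y, B→Y, C→Z, D→Z; Player 1's induced payoffs 2, -3, 1, -4; outcome (A, Y), payoffs (2, 9).
If Player 2 leads: Player 1's best replies are W→C, X→A, Y→D, Z→C; Player 2's induced payoffs 2, -4, 0, 8; outcome (C, Z), payoffs (1, 8).
Player 2 gets 8 moving first and 9 moving second, so Player 2 prefers to move second.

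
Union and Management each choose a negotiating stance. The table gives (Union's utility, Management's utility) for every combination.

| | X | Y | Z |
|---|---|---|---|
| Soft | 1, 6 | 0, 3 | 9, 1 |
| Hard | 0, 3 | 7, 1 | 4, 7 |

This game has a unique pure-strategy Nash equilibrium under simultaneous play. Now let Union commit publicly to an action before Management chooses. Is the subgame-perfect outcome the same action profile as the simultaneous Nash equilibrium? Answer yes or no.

Solve by backward induction (Union leads).
- Soft: BR = X, leader payoff 1.
- Hard: BR = Z, leader payoff 4.
Union's induced payoffs are 1, 4, so Union commits to Hard. Subgame-perfect outcome: (Hard, Z) with payoffs (4, 7).
For the simultaneous game, intersect best replies.
Union's best replies: X→Soft; Y→Hard; Z→Soft.
Management's best replies: Soft→X; Hard→Z.
The unique mutual best reply is (Soft, X), giving (1, 6).
Sequential outcome (Hard, Z) differs from the Nash profile (Soft, X).

no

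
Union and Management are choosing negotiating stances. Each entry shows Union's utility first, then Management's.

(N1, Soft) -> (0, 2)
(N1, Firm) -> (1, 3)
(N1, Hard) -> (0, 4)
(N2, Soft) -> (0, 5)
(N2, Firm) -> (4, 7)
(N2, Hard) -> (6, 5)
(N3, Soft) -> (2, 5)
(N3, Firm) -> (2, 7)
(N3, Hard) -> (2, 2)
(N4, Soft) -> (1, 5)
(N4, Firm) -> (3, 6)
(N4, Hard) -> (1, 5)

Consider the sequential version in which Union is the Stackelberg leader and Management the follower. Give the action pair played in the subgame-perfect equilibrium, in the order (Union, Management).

Backward induction with Union moving first.
- N1 → Management plays Hard (best of 2, 3, 4); Union gets 0.
- N2 → Management plays Firm (best of 5, 7, 5); Union gets 4.
- N3 → Management plays Firm (best of 5, 7, 2); Union gets 2.
- N4 → Management plays Firm (best of 5, 6, 5); Union gets 3.
Maximizing over 0, 4, 2, 3, Union chooses N2. Subgame-perfect outcome: (N2, Firm) with payoffs (4, 7).

(N2, Firm)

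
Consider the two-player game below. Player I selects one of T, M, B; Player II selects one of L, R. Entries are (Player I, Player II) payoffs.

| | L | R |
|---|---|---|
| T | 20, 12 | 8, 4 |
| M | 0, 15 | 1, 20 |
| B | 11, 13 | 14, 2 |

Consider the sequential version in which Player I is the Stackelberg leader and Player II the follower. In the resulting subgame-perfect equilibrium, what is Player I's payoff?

Backward induction with Player I moving first.
- T → Player II plays L (best of 12, 4); Player I gets 20.
- M → Player II plays R (best of 15, 20); Player I gets 1.
- B → Player II plays L (best of 13, 2); Player I gets 11.
Maximizing over 20, 1, 11, Player I chooses T. Subgame-perfect outcome: (T, L) with payoffs (20, 12).

20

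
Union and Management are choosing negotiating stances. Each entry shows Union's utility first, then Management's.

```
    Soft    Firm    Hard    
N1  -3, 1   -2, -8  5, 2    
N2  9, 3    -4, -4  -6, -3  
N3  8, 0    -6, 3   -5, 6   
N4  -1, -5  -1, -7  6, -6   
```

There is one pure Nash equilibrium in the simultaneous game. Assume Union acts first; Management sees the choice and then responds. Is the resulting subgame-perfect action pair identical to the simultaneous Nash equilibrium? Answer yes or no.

Backward induction with Union moving first.
- N1: BR = Hard, leader payoff 5.
- N2: BR = Soft, leader payoff 9.
- N3: BR = Hard, leader payoff -5.
- N4: BR = Soft, leader payoff -1.
Maximizing over 5, 9, -5, -1, Union chooses N2. Subgame-perfect outcome: (N2, Soft) with payoffs (9, 3).
Now find the simultaneous Nash equilibrium.
Union's best replies: Soft→N2; Firm→N4; Hard→N4.
Management's best replies: N1→Hard; N2→Soft; N3→Hard; N4→Soft.
Only (N2, Soft) has each player best-responding; Nash payoffs (9, 3).
Sequential outcome (N2, Soft) coincides with the Nash profile (N2, Soft).

yes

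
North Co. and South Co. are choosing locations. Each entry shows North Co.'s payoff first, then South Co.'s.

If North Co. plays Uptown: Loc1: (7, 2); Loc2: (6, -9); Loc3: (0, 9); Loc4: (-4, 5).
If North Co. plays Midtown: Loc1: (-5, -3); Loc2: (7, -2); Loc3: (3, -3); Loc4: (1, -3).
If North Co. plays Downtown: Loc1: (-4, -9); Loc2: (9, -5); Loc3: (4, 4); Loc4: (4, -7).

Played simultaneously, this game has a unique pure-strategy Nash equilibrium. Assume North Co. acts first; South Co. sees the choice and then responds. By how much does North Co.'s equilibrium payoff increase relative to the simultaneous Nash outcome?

3

Solve by backward induction (North Co. leads).
- Uptown: South Co. compares 2, -9, 9, 5 and picks Loc3; North Co. would get 0.
- Midtown: South Co. compares -3, -2, -3, -3 and picks Loc2; North Co. would get 7.
- Downtown: South Co. compares -9, -5, 4, -7 and picks Loc3; North Co. would get 4.
Among 0, 7, 4, the best is 7 at Midtown. Subgame-perfect outcome: (Midtown, Loc2) with payoffs (7, -2).
Under simultaneous play:
North Co.'s best replies: Loc1→Uptown; Loc2→Downtown; Loc3→Downtown; Loc4→Downtown.
South Co.'s best replies: Uptown→Loc3; Midtown→Loc2; Downtown→Loc3.
The unique mutual best reply is (Downtown, Loc3), giving (4, 4).
North Co.'s commitment gain: 7 − 4 = 3.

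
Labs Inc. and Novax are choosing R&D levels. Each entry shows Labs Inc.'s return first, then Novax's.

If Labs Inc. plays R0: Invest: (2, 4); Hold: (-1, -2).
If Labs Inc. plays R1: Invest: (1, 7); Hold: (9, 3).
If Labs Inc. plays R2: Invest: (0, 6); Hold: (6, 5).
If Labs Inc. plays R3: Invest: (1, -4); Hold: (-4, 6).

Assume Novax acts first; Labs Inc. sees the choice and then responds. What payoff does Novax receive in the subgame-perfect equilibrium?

Backward induction with Novax moving first.
- Invest: Labs Inc. compares 2, 1, 0, 1 and picks R0; Novax would get 4.
- Hold: Labs Inc. compares -1, 9, 6, -4 and picks R1; Novax would get 3.
Novax's induced payoffs are 4, 3, so Novax commits to Invest. Subgame-perfect outcome: (R0, Invest) with payoffs (2, 4).

4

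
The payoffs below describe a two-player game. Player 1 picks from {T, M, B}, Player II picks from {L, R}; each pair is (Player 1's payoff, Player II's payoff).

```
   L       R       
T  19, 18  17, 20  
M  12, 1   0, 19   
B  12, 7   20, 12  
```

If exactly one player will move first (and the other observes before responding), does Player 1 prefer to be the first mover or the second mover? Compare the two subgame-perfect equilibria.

first

If Player 1 leads: Player II's best replies are T→R, M→R, B→R; Player 1's induced payoffs 17, 0, 20; outcome (B, R), payoffs (20, 12).
If Player II leads: Player 1's best replies are L→T, R→B; Player II's induced payoffs 18, 12; outcome (T, L), payoffs (19, 18).
Player 1 gets 20 moving first and 19 moving second, so Player 1 prefers to move first.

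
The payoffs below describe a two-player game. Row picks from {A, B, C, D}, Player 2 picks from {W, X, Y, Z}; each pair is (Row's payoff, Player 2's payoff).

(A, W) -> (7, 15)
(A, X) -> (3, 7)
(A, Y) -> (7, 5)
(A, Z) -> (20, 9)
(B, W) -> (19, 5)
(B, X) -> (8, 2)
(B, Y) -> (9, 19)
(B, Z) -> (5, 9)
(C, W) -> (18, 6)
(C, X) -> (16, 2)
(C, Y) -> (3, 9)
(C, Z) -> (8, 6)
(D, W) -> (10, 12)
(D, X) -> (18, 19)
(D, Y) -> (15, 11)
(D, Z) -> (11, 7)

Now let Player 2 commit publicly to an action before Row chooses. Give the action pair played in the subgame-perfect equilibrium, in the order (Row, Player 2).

(D, X)

Work backward from Row's decision.
- W → Row plays B (best of 7, 19, 18, 10); Player 2 gets 5.
- X → Row plays D (best of 3, 8, 16, 18); Player 2 gets 19.
- Y → Row plays D (best of 7, 9, 3, 15); Player 2 gets 11.
- Z → Row plays A (best of 20, 5, 8, 11); Player 2 gets 9.
Among 5, 19, 11, 9, the best is 19 at X. Subgame-perfect outcome: (D, X) with payoffs (18, 19).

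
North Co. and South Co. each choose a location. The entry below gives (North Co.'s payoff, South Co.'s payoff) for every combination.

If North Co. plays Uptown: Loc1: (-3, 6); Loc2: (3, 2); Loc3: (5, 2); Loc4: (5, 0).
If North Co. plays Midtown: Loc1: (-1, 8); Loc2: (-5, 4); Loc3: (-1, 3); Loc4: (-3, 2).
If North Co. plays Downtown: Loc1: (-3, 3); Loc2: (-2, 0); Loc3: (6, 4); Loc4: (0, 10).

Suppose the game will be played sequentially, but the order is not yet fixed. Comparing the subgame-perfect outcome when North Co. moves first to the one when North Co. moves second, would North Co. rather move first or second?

If North Co. leads: South Co.'s best replies are Uptown→Loc1, Midtown→Loc1, Downtown→Loc4; North Co.'s induced payoffs -3, -1, 0; outcome (Downtown, Loc4), payoffs (0, 10).
If South Co. leads: North Co.'s best replies are Loc1→Midtown, Loc2→Uptown, Loc3→Downtown, Loc4→Uptown; South Co.'s induced payoffs 8, 2, 4, 0; outcome (Midtown, Loc1), payoffs (-1, 8).
North Co. gets 0 moving first and -1 moving second, so North Co. prefers to move first.

first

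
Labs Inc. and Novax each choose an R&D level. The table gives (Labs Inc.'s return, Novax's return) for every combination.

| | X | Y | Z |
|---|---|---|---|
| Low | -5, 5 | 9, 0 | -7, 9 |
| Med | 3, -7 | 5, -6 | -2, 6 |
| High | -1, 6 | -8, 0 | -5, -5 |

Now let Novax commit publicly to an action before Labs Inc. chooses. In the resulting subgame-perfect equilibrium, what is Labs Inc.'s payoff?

-2

Backward induction with Novax moving first.
- X → Labs Inc. plays Med (best of -5, 3, -1); Novax gets -7.
- Y → Labs Inc. plays Low (best of 9, 5, -8); Novax gets 0.
- Z → Labs Inc. plays Med (best of -7, -2, -5); Novax gets 6.
Among -7, 0, 6, the best is 6 at Z. Subgame-perfect outcome: (Med, Z) with payoffs (-2, 6).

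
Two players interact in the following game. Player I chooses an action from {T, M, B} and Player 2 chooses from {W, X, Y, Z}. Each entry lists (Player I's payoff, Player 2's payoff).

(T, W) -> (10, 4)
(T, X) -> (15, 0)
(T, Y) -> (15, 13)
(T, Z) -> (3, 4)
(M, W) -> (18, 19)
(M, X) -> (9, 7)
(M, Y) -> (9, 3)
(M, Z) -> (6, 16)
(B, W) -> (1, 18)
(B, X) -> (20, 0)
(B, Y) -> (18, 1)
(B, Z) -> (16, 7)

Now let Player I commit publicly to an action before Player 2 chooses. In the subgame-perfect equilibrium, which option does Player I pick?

Work backward from Player 2's decision.
- T → Player 2 plays Y (best of 4, 0, 13, 4); Player I gets 15.
- M → Player 2 plays W (best of 19, 7, 3, 16); Player I gets 18.
- B → Player 2 plays W (best of 18, 0, 1, 7); Player I gets 1.
Player I's induced payoffs are 15, 18, 1, so Player I commits to M. Subgame-perfect outcome: (M, W) with payoffs (18, 19).

M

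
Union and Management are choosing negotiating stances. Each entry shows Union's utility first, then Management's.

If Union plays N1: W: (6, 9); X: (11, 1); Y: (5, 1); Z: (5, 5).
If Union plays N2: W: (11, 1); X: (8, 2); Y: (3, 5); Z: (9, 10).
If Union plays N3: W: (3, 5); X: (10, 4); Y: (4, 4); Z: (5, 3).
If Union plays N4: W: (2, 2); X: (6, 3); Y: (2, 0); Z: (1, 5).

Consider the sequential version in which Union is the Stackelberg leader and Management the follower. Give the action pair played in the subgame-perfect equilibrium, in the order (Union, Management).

Backward induction with Union moving first.
- N1 → Management plays W (best of 9, 1, 1, 5); Union gets 6.
- N2 → Management plays Z (best of 1, 2, 5, 10); Union gets 9.
- N3 → Management plays W (best of 5, 4, 4, 3); Union gets 3.
- N4 → Management plays Z (best of 2, 3, 0, 5); Union gets 1.
Union's induced payoffs are 6, 9, 3, 1, so Union commits to N2. Subgame-perfect outcome: (N2, Z) with payoffs (9, 10).

(N2, Z)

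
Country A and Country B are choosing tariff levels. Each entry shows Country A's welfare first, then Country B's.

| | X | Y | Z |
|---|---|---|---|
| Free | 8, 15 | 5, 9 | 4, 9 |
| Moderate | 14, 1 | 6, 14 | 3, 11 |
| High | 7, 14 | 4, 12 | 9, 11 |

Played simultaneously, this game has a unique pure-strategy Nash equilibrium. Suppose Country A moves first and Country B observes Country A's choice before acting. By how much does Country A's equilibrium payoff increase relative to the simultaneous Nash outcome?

2

Solve by backward induction (Country A leads).
- Free: Country B compares 15, 9, 9 and picks X; Country A would get 8.
- Moderate: Country B compares 1, 14, 11 and picks Y; Country A would get 6.
- High: Country B compares 14, 12, 11 and picks X; Country A would get 7.
Maximizing over 8, 6, 7, Country A chooses Free. Subgame-perfect outcome: (Free, X) with payoffs (8, 15).
Now find the simultaneous Nash equilibrium.
Country A's best replies: X→Moderate; Y→Moderate; Z→High.
Country B's best replies: Free→X; Moderate→Y; High→X.
Only (Moderate, Y) has each player best-responding; Nash payoffs (6, 14).
Country A's commitment gain: 8 − 6 = 2.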